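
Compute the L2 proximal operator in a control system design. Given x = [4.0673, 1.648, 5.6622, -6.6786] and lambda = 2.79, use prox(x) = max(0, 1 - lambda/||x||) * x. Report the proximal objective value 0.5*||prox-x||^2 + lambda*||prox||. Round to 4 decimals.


Step 1: Compute ||x||.
||x|| = 9.794
Step 2: Compute scaling factor.
scale = max(0, 1 - 2.79/9.794) = 0.7151
Step 3: prox(x) = [2.9087, 1.1785, 4.0492, -4.7761]
||prox(x)|| = 7.004
Step 4: Proximal objective.
0.5*||prox-x||^2 = 3.8921
lambda*||prox|| = 19.5412
Total = 23.4333


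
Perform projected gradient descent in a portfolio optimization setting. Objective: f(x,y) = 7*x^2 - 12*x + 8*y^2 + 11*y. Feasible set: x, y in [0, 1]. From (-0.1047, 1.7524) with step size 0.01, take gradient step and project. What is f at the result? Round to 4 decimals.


Step 1: Compute gradient at (-0.1047, 1.7524).
grad_x = 2*7*-0.1047 - 12 = -13.4658
grad_y = 2*8*1.7524 + 11 = 39.0384
Step 2: Gradient step.
x_raw = -0.1047 - 0.01*-13.4658 = 0.03
y_raw = 1.7524 - 0.01*39.0384 = 1.362
Step 3: Project onto [0, 1].
x_proj = clip(0.03) = 0.03
y_proj = clip(1.362) = 1.0
Step 4: Evaluate f.
f(0.03, 1.0) = 18.6468


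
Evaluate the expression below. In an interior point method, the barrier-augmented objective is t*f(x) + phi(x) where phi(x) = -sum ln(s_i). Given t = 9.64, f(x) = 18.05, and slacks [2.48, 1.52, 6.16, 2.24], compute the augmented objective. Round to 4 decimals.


Step 1: Compute log-barrier.
ln values: [0.9083, 0.4187, 1.8181, 0.8065]
phi = -(0.9083 + 0.4187 + 1.8181 + 0.8065) = -3.9515
Step 2: Compute augmented objective.
t*f(x) = 9.64*18.05 = 174.002
Total = 174.002 - 3.9515 = 170.0505


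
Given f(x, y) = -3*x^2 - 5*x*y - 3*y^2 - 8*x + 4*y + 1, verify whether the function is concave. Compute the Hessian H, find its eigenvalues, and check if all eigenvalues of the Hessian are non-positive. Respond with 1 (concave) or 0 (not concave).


The Hessian of f(x,y) = -3*x^2 - 5*x*y - 3*y^2 - 8*x + 4*y + 1 is:
H = [[-6, -5], [-5, -6]]
Trace = -6 - 6 = -12
Determinant = -6*-6 - (-5)^2 = 11
Discriminant = (-12)^2 - 4*11 = 100.0
Eigenvalues: lambda_1 = -11.0, lambda_2 = -1.0
The function is concave.

1


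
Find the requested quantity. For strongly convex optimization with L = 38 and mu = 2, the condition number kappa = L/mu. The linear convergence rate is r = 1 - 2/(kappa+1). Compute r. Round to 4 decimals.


Step 1: Compute the condition number.
kappa = L/mu = 38/2 = 19.0
Step 2: Compute the convergence rate.
r = 1 - 2/(kappa + 1) = 1 - 2*mu/(L + mu) = (L - mu)/(L + mu) = 36/40 = 0.9


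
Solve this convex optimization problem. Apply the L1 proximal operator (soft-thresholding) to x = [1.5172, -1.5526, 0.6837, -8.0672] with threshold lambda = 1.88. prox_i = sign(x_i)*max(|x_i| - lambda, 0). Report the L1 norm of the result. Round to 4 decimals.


Soft-thresholding with lambda = 1.88:
prox(1.5172) = sign(1.5172)*max(|1.5172| - 1.88, 0) = 0.0
prox(-1.5526) = sign(-1.5526)*max(|-1.5526| - 1.88, 0) = 0.0
prox(0.6837) = sign(0.6837)*max(|0.6837| - 1.88, 0) = 0.0
prox(-8.0672) = sign(-8.0672)*max(|-8.0672| - 1.88, 0) = -6.1872
prox(x) = [0.0, 0.0, 0.0, -6.1872]
||prox(x)||_1 = 0.0 + 0.0 + 0.0 + 6.1872 = 6.1872


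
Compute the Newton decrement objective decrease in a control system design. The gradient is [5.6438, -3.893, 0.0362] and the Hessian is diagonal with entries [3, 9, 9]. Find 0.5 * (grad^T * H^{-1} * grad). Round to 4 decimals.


Step 1: H is diagonal, so H^(-1) * g = [1.8813, -0.4326, 0.004].
Step 2: g^T H^(-1) g = sum_i g_i^2 / H_ii
  = (5.6438)^2/3 + (-3.893)^2/9 + (0.0362)^2/9
  = 10.6175 + 1.6839 + 0.0001 = 12.3016
Step 3: Objective decrease = 0.5 * g^T H^(-1) g = 6.1508


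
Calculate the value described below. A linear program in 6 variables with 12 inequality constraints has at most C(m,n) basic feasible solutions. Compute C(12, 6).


Each vertex corresponds to some choice of n active constraints out of m, so the number of vertices is at most C(m, n) = m! / (n!(m-n)!).
m = 12, n = 6
Numerator: 12 * 11 * 10 * 9 * 8 * 7
Denominator: 6! = 720
C(12, 6) = 924


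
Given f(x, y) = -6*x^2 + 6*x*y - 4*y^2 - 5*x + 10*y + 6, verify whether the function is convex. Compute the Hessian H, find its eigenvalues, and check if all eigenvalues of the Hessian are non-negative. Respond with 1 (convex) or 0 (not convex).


The Hessian of f(x,y) = -6*x^2 + 6*x*y - 4*y^2 - 5*x + 10*y + 6 is:
H = [[-12, 6], [6, -8]]
Trace = -12 - 8 = -20
Determinant = -12*-8 - (6)^2 = 60
Discriminant = (-20)^2 - 4*60 = 160.0
Eigenvalues: lambda_1 = -16.3246, lambda_2 = -3.6754
The function is not convex.

0


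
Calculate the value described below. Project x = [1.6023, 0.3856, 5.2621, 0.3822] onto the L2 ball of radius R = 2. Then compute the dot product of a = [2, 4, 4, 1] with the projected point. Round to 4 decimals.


Step 1: Compute ||x|| (intermediates to 6 decimals).
||x|| = sqrt(1.6023^2 + 0.3856^2 + 5.2621^2 + 0.3822^2) = 5.527371
Step 2: Project.
Since ||x|| > R, scale = R/||x|| = 2/5.527371 = 0.361836, proj(x) = scale * x
proj(x) = [0.57977, 0.139524, 1.904017, 0.138294]
Step 3: Dot product.
a^T * proj(x) = 2*0.57977 + 4*0.139524 + 4*1.904017 + 1*0.138294 = 9.472


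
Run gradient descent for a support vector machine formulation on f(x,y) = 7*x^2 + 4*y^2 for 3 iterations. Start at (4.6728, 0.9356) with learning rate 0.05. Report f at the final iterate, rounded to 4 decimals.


Gradient descent on f(x,y) = 7*x^2 + 4*y^2.
Starting point: (4.6728, 0.9356), alpha = 0.05
Step 1: grad_x = 2*7*4.6728 = 65.4192, grad_y = 2*4*0.9356 = 7.4848
  x_1 = 4.6728 - 0.05*65.4192 = 1.4018
  y_1 = 0.9356 - 0.05*7.4848 = 0.5614
Step 2: grad_x = 2*7*1.4018 = 19.6258, grad_y = 2*4*0.5614 = 4.4909
  x_2 = 1.4018 - 0.05*19.6258 = 0.4206
  y_2 = 0.5614 - 0.05*4.4909 = 0.3368
Step 3: grad_x = 2*7*0.4206 = 5.8877, grad_y = 2*4*0.3368 = 2.6945
  x_3 = 0.4206 - 0.05*5.8877 = 0.1262
  y_3 = 0.3368 - 0.05*2.6945 = 0.2021
f(0.1262, 0.2021) = 7*0.1262^2 + 4*0.2021^2 = 0.2748


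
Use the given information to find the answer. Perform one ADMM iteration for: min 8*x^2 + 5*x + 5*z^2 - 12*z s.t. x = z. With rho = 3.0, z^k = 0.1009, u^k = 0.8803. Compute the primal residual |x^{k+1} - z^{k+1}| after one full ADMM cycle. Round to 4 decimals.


ADMM iteration with rho = 3.0, z^k = 0.1009, u^k = 0.8803
Step 1: x-update.
Minimize 8*x^2 + 5*x + (3.0/2)*(x - 0.1009 + 0.8803)^2
FOC: (2*8 + 3.0)*x = -5 + 3.0*(0.1009 - 0.8803)
x^{k+1} = -0.3862
Step 2: z-update.
Minimize 5*z^2 - 12*z + (3.0/2)*(-0.3862 - z + 0.8803)^2
FOC: (2*5 + 3.0)*z = 12 + 3.0*(-0.3862 + 0.8803)
z^{k+1} = 1.0371
Step 3: u-update.
u^{k+1} = 0.8803 - 0.3862 - 1.0371 = -0.543
Step 4: Primal residual = |-0.3862 - 1.0371| = 1.4233


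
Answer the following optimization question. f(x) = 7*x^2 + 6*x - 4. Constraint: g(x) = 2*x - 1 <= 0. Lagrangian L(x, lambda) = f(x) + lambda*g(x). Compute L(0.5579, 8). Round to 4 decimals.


Step 1: Evaluate f(x).
f(0.5579) = 7*0.5579^2 + 6*0.5579 - 4 = 1.5262
Step 2: Evaluate g(x).
g(0.5579) = 2*0.5579 - 1 = 0.1158
Step 3: Compute Lagrangian.
L = 1.5262 + 8*0.1158 = 2.4526


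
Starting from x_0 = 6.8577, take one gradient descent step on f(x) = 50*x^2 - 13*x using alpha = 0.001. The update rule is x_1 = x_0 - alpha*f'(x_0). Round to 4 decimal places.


We compute the gradient at x_0 and apply the update.
f'(x) = 100*x - 13
f'(6.8577) = 100*6.8577 - 13 = 672.77
x_1 = 6.8577 - 0.001*672.77 = 6.1849


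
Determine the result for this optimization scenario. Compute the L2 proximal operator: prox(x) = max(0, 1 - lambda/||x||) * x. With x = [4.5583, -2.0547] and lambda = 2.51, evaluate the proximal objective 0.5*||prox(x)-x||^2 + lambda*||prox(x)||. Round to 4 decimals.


Step 1: Compute ||x||.
||x|| = 5.0
Step 2: Compute scaling factor.
scale = max(0, 1 - 2.51/5.0) = 0.498
Step 3: prox(x) = [2.27, -1.0232]
||prox(x)|| = 2.49
Step 4: Proximal objective.
0.5*||prox-x||^2 = 3.1501
lambda*||prox|| = 6.2499
Total = 9.3999


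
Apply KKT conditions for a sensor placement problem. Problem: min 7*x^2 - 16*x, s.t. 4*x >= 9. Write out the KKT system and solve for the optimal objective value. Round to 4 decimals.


Step 1: Try lambda = 0 (constraint inactive).
x_unc = 16/(2*7) = 1.1429
Check: 4*1.1429 = 4.5716 < 9 -- violated!
Step 2: Constraint must be active: 4*x = 9
x* = 9/4 = 2.25
lambda = (2*7*2.25 - 16)/4 = 3.875
Step 3: Compute optimal value.
f(x*) = 7*2.25^2 - 16*2.25 = -0.5625


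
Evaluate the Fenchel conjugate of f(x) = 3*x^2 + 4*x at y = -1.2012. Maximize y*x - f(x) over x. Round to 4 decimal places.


f*(y) = sup_x {y*x - a*x^2 - b*x} = sup_x {(y-b)*x - a*x^2}
FOC: (y - b) - 2a*x = 0 => x* = (y - b)/(2a)
x* = (-1.2012 - 4)/(2*3) = -0.8669
f*(-1.2012) = (y-b)^2/(4a) = (-1.2012 - 4)^2/(4*3)
= 27.0525/12 = 2.2544


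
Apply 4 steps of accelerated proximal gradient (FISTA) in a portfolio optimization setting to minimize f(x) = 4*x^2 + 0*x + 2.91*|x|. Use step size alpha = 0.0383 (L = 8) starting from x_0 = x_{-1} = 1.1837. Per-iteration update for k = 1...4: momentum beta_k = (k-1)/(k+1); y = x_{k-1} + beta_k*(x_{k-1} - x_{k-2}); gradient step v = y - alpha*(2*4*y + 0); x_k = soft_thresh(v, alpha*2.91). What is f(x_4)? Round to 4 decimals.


FISTA on f(x) = 4*x^2 + 0*x + 2.91*|x|
L = 8, alpha = 0.0383
Iteration 1: beta = 0.0, y = 1.1837 + 0.0*(1.1837 - 1.1837) = 1.1837
  grad(y) = 9.4696, v = y - alpha*grad = 0.821
  prox(v) = soft_thresh(0.821, 0.1115) = 0.7096
Iteration 2: beta = 0.3333, y = 0.7096 + 0.3333*(0.7096 - 1.1837) = 0.5515
  grad(y) = 4.4121, v = y - alpha*grad = 0.3825
  prox(v) = soft_thresh(0.3825, 0.1115) = 0.2711
Iteration 3: beta = 0.5, y = 0.2711 + 0.5*(0.2711 - 0.7096) = 0.0518
  grad(y) = 0.4147, v = y - alpha*grad = 0.036
  prox(v) = soft_thresh(0.036, 0.1115) = 0.0
Iteration 4: beta = 0.6, y = 0.0 + 0.6*(0.0 - 0.2711) = -0.1626
  grad(y) = -1.3012, v = y - alpha*grad = -0.1128
  prox(v) = soft_thresh(-0.1128, 0.1115) = -0.0014
f(x_4) = 4*(-0.0014)^2 + 0*(-0.0014) + 2.91*|-0.0014| = 0.004


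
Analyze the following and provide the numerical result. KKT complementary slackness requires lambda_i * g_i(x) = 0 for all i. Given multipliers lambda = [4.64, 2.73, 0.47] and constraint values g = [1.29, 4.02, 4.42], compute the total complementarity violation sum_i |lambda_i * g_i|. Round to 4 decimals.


KKT complementary slackness check:
lambda_1 * g_1 = 4.64 * 1.29 = 5.9856
lambda_2 * g_2 = 2.73 * 4.02 = 10.9746
lambda_3 * g_3 = 0.47 * 4.42 = 2.0774
Total violation = 5.9856 + 10.9746 + 2.0774 = 19.0376


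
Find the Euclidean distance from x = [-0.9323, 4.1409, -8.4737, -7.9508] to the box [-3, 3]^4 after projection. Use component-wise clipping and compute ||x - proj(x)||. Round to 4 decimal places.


Project each component onto [-3, 3].
clip(-0.9323) = -0.9323, clip(4.1409) = 3.0, clip(-8.4737) = -3.0, clip(-7.9508) = -3.0
Projection = [-0.9323, 3.0, -3.0, -3.0]
Squared diffs: [0.0, 1.3017, 29.9614, 24.5104]
Distance = sqrt(55.7735) = 7.4682


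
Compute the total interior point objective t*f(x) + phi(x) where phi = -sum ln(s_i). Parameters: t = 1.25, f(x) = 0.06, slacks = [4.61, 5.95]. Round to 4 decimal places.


Step 1: Compute log-barrier.
ln values: [1.5282, 1.7834]
phi = -(1.5282 + 1.7834) = -3.3116
Step 2: Compute augmented objective.
t*f(x) = 1.25*0.06 = 0.075
Total = 0.075 - 3.3116 = -3.2366


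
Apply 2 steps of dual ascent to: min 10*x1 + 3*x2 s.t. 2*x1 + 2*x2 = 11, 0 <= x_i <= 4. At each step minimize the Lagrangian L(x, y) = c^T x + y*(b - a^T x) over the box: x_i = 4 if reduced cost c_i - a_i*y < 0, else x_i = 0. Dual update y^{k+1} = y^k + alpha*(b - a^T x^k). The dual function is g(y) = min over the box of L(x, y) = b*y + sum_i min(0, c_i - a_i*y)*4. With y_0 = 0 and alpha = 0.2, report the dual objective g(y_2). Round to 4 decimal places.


Dual ascent for LP: min 10*x1 + 3*x2, 2*x1 + 2*x2 = 11, 0 <= x_i <= 4
Step 1: y^k = 0.0, reduced costs: (10.0, 3.0)
  x^k = (0.0, 0.0), subgradient = b - a^T x = 11.0
  y^{k+1} = 0.0 + 0.2*11.0 = 2.2
Step 2: y^k = 2.2, reduced costs: (5.6, -1.4)
  x^k = (0.0, 4.0), subgradient = b - a^T x = 3.0
  y^{k+1} = 2.2 + 0.2*3.0 = 2.8
Dual objective at y_2 = 2.8: reduced costs (4.4, -2.6), box minimizer x = (0.0, 4.0)
g(y_2) = b*y + (c1 - a1*y)*x1 + (c2 - a2*y)*x2 = 11*2.8 + 4.4*0.0 + (-2.6)*4.0 = 30.8 + 0.0 - 10.4 = 20.4


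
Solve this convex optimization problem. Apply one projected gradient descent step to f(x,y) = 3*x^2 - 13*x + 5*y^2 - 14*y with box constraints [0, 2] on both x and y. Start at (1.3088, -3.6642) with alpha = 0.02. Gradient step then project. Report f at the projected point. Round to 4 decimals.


Step 1: Compute gradient at (1.3088, -3.6642).
grad_x = 2*3*1.3088 - 13 = -5.1472
grad_y = 2*5*-3.6642 - 14 = -50.642
Step 2: Gradient step.
x_raw = 1.3088 - 0.02*-5.1472 = 1.4117
y_raw = -3.6642 - 0.02*-50.642 = -2.6514
Step 3: Project onto [0, 2].
x_proj = clip(1.4117) = 1.4117
y_proj = clip(-2.6514) = 0.0
Step 4: Evaluate f.
f(1.4117, 0.0) = -12.3736


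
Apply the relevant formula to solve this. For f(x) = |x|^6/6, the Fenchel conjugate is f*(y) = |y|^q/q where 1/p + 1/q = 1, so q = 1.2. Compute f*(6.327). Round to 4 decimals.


The conjugate exponent q satisfies 1/p + 1/q = 1.
p = 6, so q = 6/(6 - 1) = 1.2
|y|^q = 6.327^1.2 = 9.1503
f*(6.327) = 9.1503 / 1.2 = 7.6253


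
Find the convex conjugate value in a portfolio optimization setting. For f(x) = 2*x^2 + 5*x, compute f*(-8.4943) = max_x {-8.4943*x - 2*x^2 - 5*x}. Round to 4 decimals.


f*(y) = sup_x {y*x - a*x^2 - b*x} = sup_x {(y-b)*x - a*x^2}
FOC: (y - b) - 2a*x = 0 => x* = (y - b)/(2a)
x* = (-8.4943 - 5)/(2*2) = -3.3736
f*(-8.4943) = (y-b)^2/(4a) = (-8.4943 - 5)^2/(4*2)
= 182.0961/8 = 22.762


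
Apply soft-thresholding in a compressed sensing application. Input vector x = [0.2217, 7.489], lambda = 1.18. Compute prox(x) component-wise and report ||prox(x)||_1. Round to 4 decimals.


Soft-thresholding with lambda = 1.18:
prox(0.2217) = sign(0.2217)*max(|0.2217| - 1.18, 0) = 0.0
prox(7.489) = sign(7.489)*max(|7.489| - 1.18, 0) = 6.309
prox(x) = [0.0, 6.309]
||prox(x)||_1 = 0.0 + 6.309 = 6.309


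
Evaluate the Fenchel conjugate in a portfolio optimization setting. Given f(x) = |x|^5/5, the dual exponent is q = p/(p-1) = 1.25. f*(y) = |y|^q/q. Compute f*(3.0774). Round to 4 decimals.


The conjugate exponent q satisfies 1/p + 1/q = 1.
p = 5, so q = 5/(5 - 1) = 1.25
|y|^q = 3.0774^1.25 = 4.076
f*(3.0774) = 4.076 / 1.25 = 3.2608


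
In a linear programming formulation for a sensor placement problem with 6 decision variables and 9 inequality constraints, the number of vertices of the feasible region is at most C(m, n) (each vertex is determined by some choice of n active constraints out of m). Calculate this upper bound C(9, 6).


Each vertex corresponds to some choice of n active constraints out of m, so the number of vertices is at most C(m, n) = m! / (n!(m-n)!).
m = 9, n = 6
Numerator: 9 * 8 * 7 * 6 * 5 * 4
Denominator: 6! = 720
C(9, 6) = 84


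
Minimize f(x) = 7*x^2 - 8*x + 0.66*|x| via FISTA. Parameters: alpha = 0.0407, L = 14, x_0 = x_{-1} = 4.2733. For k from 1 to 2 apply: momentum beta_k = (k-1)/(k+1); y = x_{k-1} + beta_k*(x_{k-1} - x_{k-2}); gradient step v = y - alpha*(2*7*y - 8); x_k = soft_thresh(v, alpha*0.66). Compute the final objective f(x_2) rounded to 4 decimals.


FISTA on f(x) = 7*x^2 - 8*x + 0.66*|x|
L = 14, alpha = 0.0407
Iteration 1: beta = 0.0, y = 4.2733 + 0.0*(4.2733 - 4.2733) = 4.2733
  grad(y) = 51.8262, v = y - alpha*grad = 2.164
  prox(v) = soft_thresh(2.164, 0.0269) = 2.1371
Iteration 2: beta = 0.3333, y = 2.1371 + 0.3333*(2.1371 - 4.2733) = 1.425
  grad(y) = 11.9507, v = y - alpha*grad = 0.9387
  prox(v) = soft_thresh(0.9387, 0.0269) = 0.9118
f(x_2) = 7*0.9118^2 - 8*0.9118 + 0.66*|0.9118| = -0.873


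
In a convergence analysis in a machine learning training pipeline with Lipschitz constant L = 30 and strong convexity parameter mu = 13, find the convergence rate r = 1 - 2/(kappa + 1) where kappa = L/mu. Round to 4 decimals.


Step 1: Compute the condition number.
kappa = L/mu = 30/13 = 2.3077
Step 2: Compute the convergence rate.
r = 1 - 2/(kappa + 1) = 1 - 2*mu/(L + mu) = (L - mu)/(L + mu) = 17/43 = 0.3953


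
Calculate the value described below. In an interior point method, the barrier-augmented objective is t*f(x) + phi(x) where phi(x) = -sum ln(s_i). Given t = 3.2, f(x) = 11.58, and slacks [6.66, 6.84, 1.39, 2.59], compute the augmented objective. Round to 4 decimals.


Step 1: Compute log-barrier.
ln values: [1.8961, 1.9228, 0.3293, 0.9517]
phi = -(1.8961 + 1.9228 + 0.3293 + 0.9517) = -5.0999
Step 2: Compute augmented objective.
t*f(x) = 3.2*11.58 = 37.056
Total = 37.056 - 5.0999 = 31.9561


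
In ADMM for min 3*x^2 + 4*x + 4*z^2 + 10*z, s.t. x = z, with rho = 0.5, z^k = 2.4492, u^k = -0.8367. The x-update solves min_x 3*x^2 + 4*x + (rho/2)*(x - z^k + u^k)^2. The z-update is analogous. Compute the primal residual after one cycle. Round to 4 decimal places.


ADMM iteration with rho = 0.5, z^k = 2.4492, u^k = -0.8367
Step 1: x-update.
Minimize 3*x^2 + 4*x + (0.5/2)*(x - 2.4492 - 0.8367)^2
FOC: (2*3 + 0.5)*x = -4 + 0.5*(2.4492 + 0.8367)
x^{k+1} = -0.3626
Step 2: z-update.
Minimize 4*z^2 + 10*z + (0.5/2)*(-0.3626 - z - 0.8367)^2
FOC: (2*4 + 0.5)*z = -10 + 0.5*(-0.3626 - 0.8367)
z^{k+1} = -1.247
Step 3: u-update.
u^{k+1} = -0.8367 - 0.3626 + 1.247 = 0.0477
Step 4: Primal residual = |-0.3626 + 1.247| = 0.8844


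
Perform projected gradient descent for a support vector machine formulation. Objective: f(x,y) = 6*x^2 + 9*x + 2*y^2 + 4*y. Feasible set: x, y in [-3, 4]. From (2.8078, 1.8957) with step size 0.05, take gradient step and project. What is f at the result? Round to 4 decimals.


Step 1: Compute gradient at (2.8078, 1.8957).
grad_x = 2*6*2.8078 + 9 = 42.6936
grad_y = 2*2*1.8957 + 4 = 11.5828
Step 2: Gradient step.
x_raw = 2.8078 - 0.05*42.6936 = 0.6731
y_raw = 1.8957 - 0.05*11.5828 = 1.3166
Step 3: Project onto [-3, 4].
x_proj = clip(0.6731) = 0.6731
y_proj = clip(1.3166) = 1.3166
Step 4: Evaluate f.
f(0.6731, 1.3166) = 17.5095


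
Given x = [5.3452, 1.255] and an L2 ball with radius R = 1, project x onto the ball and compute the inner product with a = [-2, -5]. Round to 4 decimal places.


Step 1: Compute ||x|| (intermediates to 6 decimals).
||x|| = sqrt(5.3452^2 + 1.255^2) = 5.490554
Step 2: Project.
Since ||x|| > R, scale = R/||x|| = 1/5.490554 = 0.182131, proj(x) = scale * x
proj(x) = [0.973527, 0.228574]
Step 3: Dot product.
a^T * proj(x) = -2*0.973527 - 5*0.228574 = -3.0899


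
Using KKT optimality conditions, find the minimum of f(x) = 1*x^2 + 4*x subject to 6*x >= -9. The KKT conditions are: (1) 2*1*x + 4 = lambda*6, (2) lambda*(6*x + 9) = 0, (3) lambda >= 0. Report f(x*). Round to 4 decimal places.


Step 1: Try lambda = 0 (constraint inactive).
x_unc = -4/(2*1) = -2.0
Check: 6*-2.0 = -12.0 < -9 -- violated!
Step 2: Constraint must be active: 6*x = -9
x* = -9/6 = -1.5
lambda = (2*1*(-1.5) + 4)/6 = 0.1667
Step 3: Compute optimal value.
f(x*) = 1*(-1.5)^2 + 4*(-1.5) = -3.75


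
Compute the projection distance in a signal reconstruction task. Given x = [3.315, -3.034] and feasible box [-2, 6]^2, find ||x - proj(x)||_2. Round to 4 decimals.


Project each component onto [-2, 6].
clip(3.315) = 3.315, clip(-3.034) = -2.0
Projection = [3.315, -2.0]
Squared diffs: [0.0, 1.0692]
Distance = sqrt(1.0692) = 1.034


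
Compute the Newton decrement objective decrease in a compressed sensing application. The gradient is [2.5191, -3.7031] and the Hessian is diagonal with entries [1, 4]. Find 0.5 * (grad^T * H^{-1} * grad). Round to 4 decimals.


Step 1: H is diagonal, so H^(-1) * g = [2.5191, -0.9258].
Step 2: g^T H^(-1) g = sum_i g_i^2 / H_ii
  = (2.5191)^2/1 + (-3.7031)^2/4
  = 6.3459 + 3.4282 = 9.7741
Step 3: Objective decrease = 0.5 * g^T H^(-1) g = 4.8871


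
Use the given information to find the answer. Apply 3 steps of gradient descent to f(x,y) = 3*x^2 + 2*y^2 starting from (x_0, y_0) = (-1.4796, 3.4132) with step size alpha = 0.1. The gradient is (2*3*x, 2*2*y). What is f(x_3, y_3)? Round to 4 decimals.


Gradient descent on f(x,y) = 3*x^2 + 2*y^2.
Starting point: (-1.4796, 3.4132), alpha = 0.1
Step 1: grad_x = 2*3*-1.4796 = -8.8776, grad_y = 2*2*3.4132 = 13.6528
  x_1 = -1.4796 - 0.1*-8.8776 = -0.5918
  y_1 = 3.4132 - 0.1*13.6528 = 2.0479
Step 2: grad_x = 2*3*-0.5918 = -3.551, grad_y = 2*2*2.0479 = 8.1917
  x_2 = -0.5918 - 0.1*-3.551 = -0.2367
  y_2 = 2.0479 - 0.1*8.1917 = 1.2288
Step 3: grad_x = 2*3*-0.2367 = -1.4204, grad_y = 2*2*1.2288 = 4.915
  x_3 = -0.2367 - 0.1*-1.4204 = -0.0947
  y_3 = 1.2288 - 0.1*4.915 = 0.7373
f(-0.0947, 0.7373) = 3*(-0.0947)^2 + 2*0.7373^2 = 1.114


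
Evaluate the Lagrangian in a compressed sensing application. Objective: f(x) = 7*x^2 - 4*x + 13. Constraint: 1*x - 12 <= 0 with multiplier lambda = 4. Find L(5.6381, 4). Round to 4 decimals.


Step 1: Evaluate f(x).
f(5.6381) = 7*5.6381^2 - 4*5.6381 + 13 = 212.9648
Step 2: Evaluate g(x).
g(5.6381) = 1*5.6381 - 12 = -6.3619
Step 3: Compute Lagrangian.
L = 212.9648 + 4*-6.3619 = 187.5172


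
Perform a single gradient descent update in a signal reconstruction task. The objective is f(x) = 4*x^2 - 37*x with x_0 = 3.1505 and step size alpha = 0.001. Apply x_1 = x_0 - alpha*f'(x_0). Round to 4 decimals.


We compute the gradient at x_0 and apply the update.
f'(x) = 8*x - 37
f'(3.1505) = 8*3.1505 - 37 = -11.796
x_1 = 3.1505 - 0.001*-11.796 = 3.1623


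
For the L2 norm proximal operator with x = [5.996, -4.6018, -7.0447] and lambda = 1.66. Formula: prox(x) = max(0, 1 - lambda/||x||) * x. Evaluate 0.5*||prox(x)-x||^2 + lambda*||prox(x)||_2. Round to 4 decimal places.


Step 1: Compute ||x||.
||x|| = 10.3323
Step 2: Compute scaling factor.
scale = max(0, 1 - 1.66/10.3323) = 0.8393
Step 3: prox(x) = [5.0327, -3.8625, -5.9129]
||prox(x)|| = 8.6723
Step 4: Proximal objective.
0.5*||prox-x||^2 = 1.3778
lambda*||prox|| = 14.396
Total = 15.7738


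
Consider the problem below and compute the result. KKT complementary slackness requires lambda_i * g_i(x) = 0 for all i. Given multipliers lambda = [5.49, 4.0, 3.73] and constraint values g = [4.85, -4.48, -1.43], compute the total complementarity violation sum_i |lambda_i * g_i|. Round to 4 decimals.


KKT complementary slackness check:
lambda_1 * g_1 = 5.49 * 4.85 = 26.6265
lambda_2 * g_2 = 4.0 * -4.48 = -17.92
lambda_3 * g_3 = 3.73 * -1.43 = -5.3339
Total violation = 26.6265 + 17.92 + 5.3339 = 49.8804


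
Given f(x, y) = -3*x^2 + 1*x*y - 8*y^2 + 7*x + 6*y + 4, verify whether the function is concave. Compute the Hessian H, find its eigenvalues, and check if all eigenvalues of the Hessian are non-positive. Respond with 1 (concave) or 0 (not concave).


The Hessian of f(x,y) = -3*x^2 + 1*x*y - 8*y^2 + 7*x + 6*y + 4 is:
H = [[-6, 1], [1, -16]]
Trace = -6 - 16 = -22
Determinant = -6*-16 - (1)^2 = 95
Discriminant = (-22)^2 - 4*95 = 104.0
Eigenvalues: lambda_1 = -16.099, lambda_2 = -5.901
The function is concave.

1


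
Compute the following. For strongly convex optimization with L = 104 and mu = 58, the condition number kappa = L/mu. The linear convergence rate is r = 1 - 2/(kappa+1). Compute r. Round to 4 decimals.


Step 1: Compute the condition number.
kappa = L/mu = 104/58 = 1.7931
Step 2: Compute the convergence rate.
r = 1 - 2/(kappa + 1) = 1 - 2*mu/(L + mu) = (L - mu)/(L + mu) = 46/162 = 0.284


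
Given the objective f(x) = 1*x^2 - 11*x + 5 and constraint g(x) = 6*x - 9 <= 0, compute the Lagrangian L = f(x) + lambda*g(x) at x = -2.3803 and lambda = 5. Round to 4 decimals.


Step 1: Evaluate f(x).
f(-2.3803) = 1*(-2.3803)^2 - 11*(-2.3803) + 5 = 36.8491
Step 2: Evaluate g(x).
g(-2.3803) = 6*-2.3803 - 9 = -23.2818
Step 3: Compute Lagrangian.
L = 36.8491 + 5*-23.2818 = -79.5599


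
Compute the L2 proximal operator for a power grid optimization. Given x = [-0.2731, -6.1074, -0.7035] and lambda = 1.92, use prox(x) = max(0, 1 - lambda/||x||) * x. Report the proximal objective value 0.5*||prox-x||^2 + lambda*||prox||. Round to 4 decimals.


Step 1: Compute ||x||.
||x|| = 6.1538
Step 2: Compute scaling factor.
scale = max(0, 1 - 1.92/6.1538) = 0.688
Step 3: prox(x) = [-0.1879, -4.2019, -0.484]
||prox(x)|| = 4.2338
Step 4: Proximal objective.
0.5*||prox-x||^2 = 1.8432
lambda*||prox|| = 8.1289
Total = 9.9722


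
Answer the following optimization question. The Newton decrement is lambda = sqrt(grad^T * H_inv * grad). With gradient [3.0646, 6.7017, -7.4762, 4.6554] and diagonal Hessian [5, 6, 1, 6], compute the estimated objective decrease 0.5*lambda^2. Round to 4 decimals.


Step 1: H is diagonal, so H^(-1) * g = [0.6129, 1.117, -7.4762, 0.7759].
Step 2: g^T H^(-1) g = sum_i g_i^2 / H_ii
  = (3.0646)^2/5 + (6.7017)^2/6 + (-7.4762)^2/1 + (4.6554)^2/6
  = 1.8784 + 7.4855 + 55.8936 + 3.6121 = 68.8695
Step 3: Objective decrease = 0.5 * g^T H^(-1) g = 34.4348


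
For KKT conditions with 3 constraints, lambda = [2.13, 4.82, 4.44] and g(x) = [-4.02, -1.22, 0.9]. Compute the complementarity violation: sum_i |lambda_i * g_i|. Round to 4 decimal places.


KKT complementary slackness check:
lambda_1 * g_1 = 2.13 * -4.02 = -8.5626
lambda_2 * g_2 = 4.82 * -1.22 = -5.8804
lambda_3 * g_3 = 4.44 * 0.9 = 3.996
Total violation = 8.5626 + 5.8804 + 3.996 = 18.439


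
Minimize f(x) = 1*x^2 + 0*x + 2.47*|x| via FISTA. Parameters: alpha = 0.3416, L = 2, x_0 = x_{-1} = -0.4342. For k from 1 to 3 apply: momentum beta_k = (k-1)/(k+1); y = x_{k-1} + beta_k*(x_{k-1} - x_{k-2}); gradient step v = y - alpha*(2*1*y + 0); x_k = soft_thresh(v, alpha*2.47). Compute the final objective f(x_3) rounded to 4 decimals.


FISTA on f(x) = 1*x^2 + 0*x + 2.47*|x|
L = 2, alpha = 0.3416
Iteration 1: beta = 0.0, y = -0.4342 + 0.0*(-0.4342 + 0.4342) = -0.4342
  grad(y) = -0.8684, v = y - alpha*grad = -0.1376
  prox(v) = soft_thresh(-0.1376, 0.8438) = 0.0
Iteration 2: beta = 0.3333, y = 0.0 + 0.3333*(0.0 + 0.4342) = 0.1447
  grad(y) = 0.2895, v = y - alpha*grad = 0.0459
  prox(v) = soft_thresh(0.0459, 0.8438) = 0.0
Iteration 3: beta = 0.5, y = 0.0 + 0.5*(0.0 - 0.0) = 0.0
  grad(y) = 0.0, v = y - alpha*grad = 0.0
  prox(v) = soft_thresh(0.0, 0.8438) = 0.0
f(x_3) = 1*0.0^2 + 0*0.0 + 2.47*|0.0| = 0.0


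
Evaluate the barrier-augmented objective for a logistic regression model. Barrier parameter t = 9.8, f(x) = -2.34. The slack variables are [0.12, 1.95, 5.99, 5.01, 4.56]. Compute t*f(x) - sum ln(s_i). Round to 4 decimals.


Step 1: Compute log-barrier.
ln values: [-2.1203, 0.6678, 1.7901, 1.6114, 1.5173]
phi = -(-2.1203 + 0.6678 + 1.7901 + 1.6114 + 1.5173) = -3.4664
Step 2: Compute augmented objective.
t*f(x) = 9.8*-2.34 = -22.932
Total = -22.932 - 3.4664 = -26.3984


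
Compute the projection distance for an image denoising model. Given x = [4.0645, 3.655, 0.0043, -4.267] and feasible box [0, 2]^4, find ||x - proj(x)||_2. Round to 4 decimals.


Project each component onto [0, 2].
clip(4.0645) = 2.0, clip(3.655) = 2.0, clip(0.0043) = 0.0043, clip(-4.267) = 0.0
Projection = [2.0, 2.0, 0.0043, 0.0]
Squared diffs: [4.2622, 2.739, 0.0, 18.2073]
Distance = sqrt(25.2085) = 5.0208


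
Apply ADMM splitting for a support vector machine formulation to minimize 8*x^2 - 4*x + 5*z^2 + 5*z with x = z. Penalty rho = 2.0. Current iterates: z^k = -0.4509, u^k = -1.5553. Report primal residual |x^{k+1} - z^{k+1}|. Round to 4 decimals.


ADMM iteration with rho = 2.0, z^k = -0.4509, u^k = -1.5553
Step 1: x-update.
Minimize 8*x^2 - 4*x + (2.0/2)*(x + 0.4509 - 1.5553)^2
FOC: (2*8 + 2.0)*x = 4 + 2.0*(-0.4509 + 1.5553)
x^{k+1} = 0.3449
Step 2: z-update.
Minimize 5*z^2 + 5*z + (2.0/2)*(0.3449 - z - 1.5553)^2
FOC: (2*5 + 2.0)*z = -5 + 2.0*(0.3449 - 1.5553)
z^{k+1} = -0.6184
Step 3: u-update.
u^{k+1} = -1.5553 + 0.3449 + 0.6184 = -0.592
Step 4: Primal residual = |0.3449 + 0.6184| = 0.9633


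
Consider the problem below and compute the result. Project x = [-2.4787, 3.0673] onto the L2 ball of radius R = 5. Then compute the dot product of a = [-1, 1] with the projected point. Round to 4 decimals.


Step 1: Compute ||x|| (intermediates to 6 decimals).
||x|| = sqrt((-2.4787)^2 + 3.0673^2) = 3.943638
Step 2: Project.
Since ||x|| <= R, proj = x (no scaling needed).
proj(x) = [-2.4787, 3.0673]
Step 3: Dot product.
a^T * proj(x) = -1*(-2.4787) + 1*3.0673 = 5.546


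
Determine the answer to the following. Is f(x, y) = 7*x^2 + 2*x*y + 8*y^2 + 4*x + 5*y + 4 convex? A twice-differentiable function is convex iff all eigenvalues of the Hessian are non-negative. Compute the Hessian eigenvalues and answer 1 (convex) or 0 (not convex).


The Hessian of f(x,y) = 7*x^2 + 2*x*y + 8*y^2 + 4*x + 5*y + 4 is:
H = [[14, 2], [2, 16]]
Trace = 14 + 16 = 30
Determinant = 14*16 - (2)^2 = 220
Discriminant = (30)^2 - 4*220 = 20.0
Eigenvalues: lambda_1 = 12.7639, lambda_2 = 17.2361
The function is convex.

1


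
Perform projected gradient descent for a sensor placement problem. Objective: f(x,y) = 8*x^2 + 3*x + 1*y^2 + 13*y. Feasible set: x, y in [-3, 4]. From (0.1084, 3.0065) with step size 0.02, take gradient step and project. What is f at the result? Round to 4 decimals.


Step 1: Compute gradient at (0.1084, 3.0065).
grad_x = 2*8*0.1084 + 3 = 4.7344
grad_y = 2*1*3.0065 + 13 = 19.013
Step 2: Gradient step.
x_raw = 0.1084 - 0.02*4.7344 = 0.0137
y_raw = 3.0065 - 0.02*19.013 = 2.6262
Step 3: Project onto [-3, 4].
x_proj = clip(0.0137) = 0.0137
y_proj = clip(2.6262) = 2.6262
Step 4: Evaluate f.
f(0.0137, 2.6262) = 41.0809


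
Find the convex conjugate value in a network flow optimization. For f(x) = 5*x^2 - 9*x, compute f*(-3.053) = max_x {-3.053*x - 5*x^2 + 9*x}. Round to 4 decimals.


f*(y) = sup_x {y*x - a*x^2 - b*x} = sup_x {(y-b)*x - a*x^2}
FOC: (y - b) - 2a*x = 0 => x* = (y - b)/(2a)
x* = (-3.053 + 9)/(2*5) = 0.5947
f*(-3.053) = (y-b)^2/(4a) = (-3.053 + 9)^2/(4*5)
= 35.3668/20 = 1.7683


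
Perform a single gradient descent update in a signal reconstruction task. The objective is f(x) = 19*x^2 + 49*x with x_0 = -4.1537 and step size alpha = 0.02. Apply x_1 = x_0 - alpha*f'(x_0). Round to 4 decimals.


We compute the gradient at x_0 and apply the update.
f'(x) = 38*x + 49
f'(-4.1537) = 38*-4.1537 + 49 = -108.8406
x_1 = -4.1537 - 0.02*-108.8406 = -1.9769


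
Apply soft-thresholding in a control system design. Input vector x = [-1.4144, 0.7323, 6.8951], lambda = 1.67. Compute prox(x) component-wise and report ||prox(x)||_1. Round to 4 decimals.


Soft-thresholding with lambda = 1.67:
prox(-1.4144) = sign(-1.4144)*max(|-1.4144| - 1.67, 0) = 0.0
prox(0.7323) = sign(0.7323)*max(|0.7323| - 1.67, 0) = 0.0
prox(6.8951) = sign(6.8951)*max(|6.8951| - 1.67, 0) = 5.2251
prox(x) = [0.0, 0.0, 5.2251]
||prox(x)||_1 = 0.0 + 0.0 + 5.2251 = 5.2251


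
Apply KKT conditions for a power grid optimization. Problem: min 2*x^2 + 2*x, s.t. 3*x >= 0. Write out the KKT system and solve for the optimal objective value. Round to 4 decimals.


Step 1: Try lambda = 0 (constraint inactive).
x_unc = -2/(2*2) = -0.5
Check: 3*-0.5 = -1.5 < 0 -- violated!
Step 2: Constraint must be active: 3*x = 0
x* = 0/3 = 0.0
lambda = (2*2*0.0 + 2)/3 = 0.6667
Step 3: Compute optimal value.
f(x*) = 2*0.0^2 + 2*0.0 = 0.0


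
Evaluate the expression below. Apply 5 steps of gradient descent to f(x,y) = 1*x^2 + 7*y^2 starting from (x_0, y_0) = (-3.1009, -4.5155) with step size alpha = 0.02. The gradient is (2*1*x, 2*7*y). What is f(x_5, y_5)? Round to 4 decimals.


Gradient descent on f(x,y) = 1*x^2 + 7*y^2.
Starting point: (-3.1009, -4.5155), alpha = 0.02
Step 1: grad_x = 2*1*-3.1009 = -6.2018, grad_y = 2*7*-4.5155 = -63.217
  x_1 = -3.1009 - 0.02*-6.2018 = -2.9769
  y_1 = -4.5155 - 0.02*-63.217 = -3.2512
Step 2: grad_x = 2*1*-2.9769 = -5.9537, grad_y = 2*7*-3.2512 = -45.5162
  x_2 = -2.9769 - 0.02*-5.9537 = -2.8578
  y_2 = -3.2512 - 0.02*-45.5162 = -2.3408
Step 3: grad_x = 2*1*-2.8578 = -5.7156, grad_y = 2*7*-2.3408 = -32.7717
  x_3 = -2.8578 - 0.02*-5.7156 = -2.7435
  y_3 = -2.3408 - 0.02*-32.7717 = -1.6854
Step 4: grad_x = 2*1*-2.7435 = -5.487, grad_y = 2*7*-1.6854 = -23.5956
  x_4 = -2.7435 - 0.02*-5.487 = -2.6337
  y_4 = -1.6854 - 0.02*-23.5956 = -1.2135
Step 5: grad_x = 2*1*-2.6337 = -5.2675, grad_y = 2*7*-1.2135 = -16.9888
  x_5 = -2.6337 - 0.02*-5.2675 = -2.5284
  y_5 = -1.2135 - 0.02*-16.9888 = -0.8737
f(-2.5284, -0.8737) = 1*(-2.5284)^2 + 7*(-0.8737)^2 = 11.7364


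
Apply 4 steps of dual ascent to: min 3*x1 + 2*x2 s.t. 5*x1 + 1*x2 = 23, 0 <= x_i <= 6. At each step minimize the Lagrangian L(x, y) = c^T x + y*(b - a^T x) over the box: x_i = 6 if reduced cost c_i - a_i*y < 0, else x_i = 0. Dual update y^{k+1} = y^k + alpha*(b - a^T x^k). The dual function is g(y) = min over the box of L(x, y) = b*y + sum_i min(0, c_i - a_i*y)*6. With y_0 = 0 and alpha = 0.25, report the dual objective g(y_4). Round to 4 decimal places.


Dual ascent for LP: min 3*x1 + 2*x2, 5*x1 + 1*x2 = 23, 0 <= x_i <= 6
Step 1: y^k = 0.0, reduced costs: (3.0, 2.0)
  x^k = (0.0, 0.0), subgradient = b - a^T x = 23.0
  y^{k+1} = 0.0 + 0.25*23.0 = 5.75
Step 2: y^k = 5.75, reduced costs: (-25.75, -3.75)
  x^k = (6.0, 6.0), subgradient = b - a^T x = -13.0
  y^{k+1} = 5.75 + 0.25*-13.0 = 2.5
Step 3: y^k = 2.5, reduced costs: (-9.5, -0.5)
  x^k = (6.0, 6.0), subgradient = b - a^T x = -13.0
  y^{k+1} = 2.5 + 0.25*-13.0 = -0.75
Step 4: y^k = -0.75, reduced costs: (6.75, 2.75)
  x^k = (0.0, 0.0), subgradient = b - a^T x = 23.0
  y^{k+1} = -0.75 + 0.25*23.0 = 5.0
Dual objective at y_4 = 5.0: reduced costs (-22.0, -3.0), box minimizer x = (6.0, 6.0)
g(y_4) = b*y + (c1 - a1*y)*x1 + (c2 - a2*y)*x2 = 23*5.0 + (-22.0)*6.0 + (-3.0)*6.0 = 115.0 - 132.0 - 18.0 = -35.0


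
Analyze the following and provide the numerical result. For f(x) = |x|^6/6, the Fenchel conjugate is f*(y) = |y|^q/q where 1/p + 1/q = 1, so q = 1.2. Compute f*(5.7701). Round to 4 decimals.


The conjugate exponent q satisfies 1/p + 1/q = 1.
p = 6, so q = 6/(6 - 1) = 1.2
|y|^q = 5.7701^1.2 = 8.1926
f*(5.7701) = 8.1926 / 1.2 = 6.8271


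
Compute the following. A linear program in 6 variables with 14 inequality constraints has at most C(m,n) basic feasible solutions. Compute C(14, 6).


Each vertex corresponds to some choice of n active constraints out of m, so the number of vertices is at most C(m, n) = m! / (n!(m-n)!).
m = 14, n = 6
Numerator: 14 * 13 * 12 * 11 * 10 * 9
Denominator: 6! = 720
C(14, 6) = 3003


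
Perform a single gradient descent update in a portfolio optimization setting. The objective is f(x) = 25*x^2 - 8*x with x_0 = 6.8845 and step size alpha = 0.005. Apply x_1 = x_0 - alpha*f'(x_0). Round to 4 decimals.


We compute the gradient at x_0 and apply the update.
f'(x) = 50*x - 8
f'(6.8845) = 50*6.8845 - 8 = 336.225
x_1 = 6.8845 - 0.005*336.225 = 5.2034


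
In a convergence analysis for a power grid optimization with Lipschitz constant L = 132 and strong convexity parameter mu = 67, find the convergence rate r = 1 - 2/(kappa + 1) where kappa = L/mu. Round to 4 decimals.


Step 1: Compute the condition number.
kappa = L/mu = 132/67 = 1.9701
Step 2: Compute the convergence rate.
r = 1 - 2/(kappa + 1) = 1 - 2*mu/(L + mu) = (L - mu)/(L + mu) = 65/199 = 0.3266


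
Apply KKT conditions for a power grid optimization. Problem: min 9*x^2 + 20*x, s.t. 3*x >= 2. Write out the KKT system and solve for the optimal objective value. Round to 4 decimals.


Step 1: Try lambda = 0 (constraint inactive).
x_unc = -20/(2*9) = -1.1111
Check: 3*-1.1111 = -3.3333 < 2 -- violated!
Step 2: Constraint must be active: 3*x = 2
x* = 2/3 = 0.6667 (rounded; the exact value 2/3 is used below)
lambda = (2*9*(2/3) + 20)/3 = 10.6667
Step 3: Compute optimal value.
f(x*) = 9*(2/3)^2 + 20*(2/3) = 17.3333


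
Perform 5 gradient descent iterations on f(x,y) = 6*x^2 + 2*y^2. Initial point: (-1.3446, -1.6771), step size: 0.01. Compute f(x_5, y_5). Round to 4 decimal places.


Gradient descent on f(x,y) = 6*x^2 + 2*y^2.
Starting point: (-1.3446, -1.6771), alpha = 0.01
Step 1: grad_x = 2*6*-1.3446 = -16.1352, grad_y = 2*2*-1.6771 = -6.7084
  x_1 = -1.3446 - 0.01*-16.1352 = -1.1832
  y_1 = -1.6771 - 0.01*-6.7084 = -1.61
Step 2: grad_x = 2*6*-1.1832 = -14.199, grad_y = 2*2*-1.61 = -6.4401
  x_2 = -1.1832 - 0.01*-14.199 = -1.0413
  y_2 = -1.61 - 0.01*-6.4401 = -1.5456
Step 3: grad_x = 2*6*-1.0413 = -12.4951, grad_y = 2*2*-1.5456 = -6.1825
  x_3 = -1.0413 - 0.01*-12.4951 = -0.9163
  y_3 = -1.5456 - 0.01*-6.1825 = -1.4838
Step 4: grad_x = 2*6*-0.9163 = -10.9957, grad_y = 2*2*-1.4838 = -5.9352
  x_4 = -0.9163 - 0.01*-10.9957 = -0.8064
  y_4 = -1.4838 - 0.01*-5.9352 = -1.4244
Step 5: grad_x = 2*6*-0.8064 = -9.6762, grad_y = 2*2*-1.4244 = -5.6978
  x_5 = -0.8064 - 0.01*-9.6762 = -0.7096
  y_5 = -1.4244 - 0.01*-5.6978 = -1.3675
f(-0.7096, -1.3675) = 6*(-0.7096)^2 + 2*(-1.3675)^2 = 6.761


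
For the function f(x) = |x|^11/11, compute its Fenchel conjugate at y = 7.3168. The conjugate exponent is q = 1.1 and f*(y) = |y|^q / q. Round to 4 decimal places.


The conjugate exponent q satisfies 1/p + 1/q = 1.
p = 11, so q = 11/(11 - 1) = 1.1
|y|^q = 7.3168^1.1 = 8.928
f*(7.3168) = 8.928 / 1.1 = 8.1163


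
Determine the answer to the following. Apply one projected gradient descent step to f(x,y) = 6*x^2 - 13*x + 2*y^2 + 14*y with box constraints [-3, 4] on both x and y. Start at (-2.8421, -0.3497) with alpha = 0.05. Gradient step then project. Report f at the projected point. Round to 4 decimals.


Step 1: Compute gradient at (-2.8421, -0.3497).
grad_x = 2*6*-2.8421 - 13 = -47.1052
grad_y = 2*2*-0.3497 + 14 = 12.6012
Step 2: Gradient step.
x_raw = -2.8421 - 0.05*-47.1052 = -0.4868
y_raw = -0.3497 - 0.05*12.6012 = -0.9798
Step 3: Project onto [-3, 4].
x_proj = clip(-0.4868) = -0.4868
y_proj = clip(-0.9798) = -0.9798
Step 4: Evaluate f.
f(-0.4868, -0.9798) = -4.0458


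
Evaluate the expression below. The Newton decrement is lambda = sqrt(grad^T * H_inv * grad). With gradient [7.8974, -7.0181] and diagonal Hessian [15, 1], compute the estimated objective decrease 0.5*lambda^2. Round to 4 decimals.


Step 1: H is diagonal, so H^(-1) * g = [0.5265, -7.0181].
Step 2: g^T H^(-1) g = sum_i g_i^2 / H_ii
  = (7.8974)^2/15 + (-7.0181)^2/1
  = 4.1579 + 49.2537 = 53.4117
Step 3: Objective decrease = 0.5 * g^T H^(-1) g = 26.7058


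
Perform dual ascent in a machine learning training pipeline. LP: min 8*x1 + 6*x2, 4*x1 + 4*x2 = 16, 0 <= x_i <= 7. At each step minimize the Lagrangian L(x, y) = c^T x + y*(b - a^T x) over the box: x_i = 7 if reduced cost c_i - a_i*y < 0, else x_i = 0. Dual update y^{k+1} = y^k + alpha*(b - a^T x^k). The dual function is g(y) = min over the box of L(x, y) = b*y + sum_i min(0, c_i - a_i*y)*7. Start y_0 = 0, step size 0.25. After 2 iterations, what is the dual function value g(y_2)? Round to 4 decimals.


Dual ascent for LP: min 8*x1 + 6*x2, 4*x1 + 4*x2 = 16, 0 <= x_i <= 7
Step 1: y^k = 0.0, reduced costs: (8.0, 6.0)
  x^k = (0.0, 0.0), subgradient = b - a^T x = 16.0
  y^{k+1} = 0.0 + 0.25*16.0 = 4.0
Step 2: y^k = 4.0, reduced costs: (-8.0, -10.0)
  x^k = (7.0, 7.0), subgradient = b - a^T x = -40.0
  y^{k+1} = 4.0 + 0.25*-40.0 = -6.0
Dual objective at y_2 = -6.0: reduced costs (32.0, 30.0), box minimizer x = (0.0, 0.0)
g(y_2) = b*y + (c1 - a1*y)*x1 + (c2 - a2*y)*x2 = 16*(-6.0) + 32.0*0.0 + 30.0*0.0 = -96.0 + 0.0 + 0.0 = -96.0


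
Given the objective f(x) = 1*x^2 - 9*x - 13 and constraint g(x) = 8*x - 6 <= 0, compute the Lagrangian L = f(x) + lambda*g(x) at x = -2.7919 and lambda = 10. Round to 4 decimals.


Step 1: Evaluate f(x).
f(-2.7919) = 1*(-2.7919)^2 - 9*(-2.7919) - 13 = 19.9218
Step 2: Evaluate g(x).
g(-2.7919) = 8*-2.7919 - 6 = -28.3352
Step 3: Compute Lagrangian.
L = 19.9218 + 10*-28.3352 = -263.4302


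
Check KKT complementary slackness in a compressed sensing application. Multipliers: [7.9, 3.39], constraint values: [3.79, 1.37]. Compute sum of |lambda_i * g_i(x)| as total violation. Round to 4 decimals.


KKT complementary slackness check:
lambda_1 * g_1 = 7.9 * 3.79 = 29.941
lambda_2 * g_2 = 3.39 * 1.37 = 4.6443
Total violation = 29.941 + 4.6443 = 34.5853


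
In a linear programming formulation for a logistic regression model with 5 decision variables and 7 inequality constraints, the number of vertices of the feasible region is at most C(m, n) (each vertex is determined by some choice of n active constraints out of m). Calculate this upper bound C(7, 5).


Each vertex corresponds to some choice of n active constraints out of m, so the number of vertices is at most C(m, n) = m! / (n!(m-n)!).
m = 7, n = 5
Numerator: 7 * 6 * 5 * 4 * 3
Denominator: 5! = 120
C(7, 5) = 21
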